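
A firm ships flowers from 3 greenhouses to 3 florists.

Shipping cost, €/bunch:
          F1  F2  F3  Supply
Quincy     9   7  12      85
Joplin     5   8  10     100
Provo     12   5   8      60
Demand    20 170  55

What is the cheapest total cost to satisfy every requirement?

1745

Optimal allocation:
  Quincy->F2: 85 × €7 = €595
  Joplin->F1: 20 × €5 = €100
  Joplin->F2: 25 × €8 = €200
  Joplin->F3: 55 × €10 = €550
  Provo->F2: 60 × €5 = €300
Total = 595 + 100 + 200 + 550 + 300 = €1745.
(Supply check: Quincy ships 85; Joplin ships 100; Provo ships 60.)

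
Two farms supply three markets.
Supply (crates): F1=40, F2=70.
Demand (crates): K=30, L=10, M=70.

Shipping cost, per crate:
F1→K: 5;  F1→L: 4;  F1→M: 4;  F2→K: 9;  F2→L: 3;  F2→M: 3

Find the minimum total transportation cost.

400

Optimal allocation:
  F1–K: 30 × 5 = 150
  F1–L: 10 × 4 = 40
  F2–M: 70 × 3 = 210
Total = 150 + 40 + 210 = 400.
(Supply check: F1 ships 40; F2 ships 70.)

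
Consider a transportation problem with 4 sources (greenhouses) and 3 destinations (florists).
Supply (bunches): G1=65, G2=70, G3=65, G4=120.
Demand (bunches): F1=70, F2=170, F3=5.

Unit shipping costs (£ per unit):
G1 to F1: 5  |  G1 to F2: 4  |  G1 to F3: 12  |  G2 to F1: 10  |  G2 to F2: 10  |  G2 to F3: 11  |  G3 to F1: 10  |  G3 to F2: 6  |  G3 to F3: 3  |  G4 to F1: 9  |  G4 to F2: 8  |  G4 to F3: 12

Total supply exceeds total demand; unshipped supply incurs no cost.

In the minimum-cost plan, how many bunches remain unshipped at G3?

Minimum-cost shipments:
  G1 to F2: 65 × £4 = £260
  G3 to F2: 60 × £6 = £360
  G3 to F3: 5 × £3 = £15
  G4 to F1: 70 × £9 = £630
  G4 to F2: 45 × £8 = £360
Total cost = £1625.
G3 ships 65 of its 65, leaving 0.

0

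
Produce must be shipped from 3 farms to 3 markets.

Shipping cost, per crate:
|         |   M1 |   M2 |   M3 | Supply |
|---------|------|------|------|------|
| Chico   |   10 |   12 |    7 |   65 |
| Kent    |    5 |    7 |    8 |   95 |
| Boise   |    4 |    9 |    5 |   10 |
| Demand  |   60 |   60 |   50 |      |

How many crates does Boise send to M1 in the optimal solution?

Optimal shipments:
  Chico→M2: 15 × 12 = 180
  Chico→M3: 50 × 7 = 350
  Kent→M1: 50 × 5 = 250
  Kent→M2: 45 × 7 = 315
  Boise→M1: 10 × 4 = 40
Total cost = 1135.
So Boise→M1 carries 10 crates.

10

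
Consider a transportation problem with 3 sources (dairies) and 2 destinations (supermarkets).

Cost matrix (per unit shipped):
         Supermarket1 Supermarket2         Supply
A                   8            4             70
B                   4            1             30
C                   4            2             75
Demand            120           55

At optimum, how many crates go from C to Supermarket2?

Solving gives:
  A→Supermarket1: 15 × 8 = 120
  A→Supermarket2: 55 × 4 = 220
  B→Supermarket1: 30 × 4 = 120
  C→Supermarket1: 75 × 4 = 300
Total cost = 760.
The route C→Supermarket2 is not used.

0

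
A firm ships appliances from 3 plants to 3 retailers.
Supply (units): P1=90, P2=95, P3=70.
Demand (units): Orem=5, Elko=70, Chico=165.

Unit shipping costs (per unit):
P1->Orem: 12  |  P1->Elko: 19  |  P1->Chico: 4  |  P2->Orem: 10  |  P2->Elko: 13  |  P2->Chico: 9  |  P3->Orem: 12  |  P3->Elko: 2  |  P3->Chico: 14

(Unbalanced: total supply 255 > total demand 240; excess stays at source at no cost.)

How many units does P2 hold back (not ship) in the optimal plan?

15

Minimum-cost shipments:
  P1 to Chico: 90 × 4 = 360
  P2 to Orem: 5 × 10 = 50
  P2 to Chico: 75 × 9 = 675
  P3 to Elko: 70 × 2 = 140
Total cost = 1225.
P2 ships 80 of its 95, leaving 15.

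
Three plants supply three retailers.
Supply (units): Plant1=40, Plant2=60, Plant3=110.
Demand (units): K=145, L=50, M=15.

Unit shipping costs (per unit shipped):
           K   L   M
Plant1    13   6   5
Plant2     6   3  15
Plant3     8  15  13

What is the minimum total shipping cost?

1390

A cheapest plan:
  Plant1 to L: 25 × 6 = 150
  Plant1 to M: 15 × 5 = 75
  Plant2 to K: 35 × 6 = 210
  Plant2 to L: 25 × 3 = 75
  Plant3 to K: 110 × 8 = 880
Total = 150 + 75 + 210 + 75 + 880 = 1390.
(Supply check: Plant1 ships 40; Plant2 ships 60; Plant3 ships 110.)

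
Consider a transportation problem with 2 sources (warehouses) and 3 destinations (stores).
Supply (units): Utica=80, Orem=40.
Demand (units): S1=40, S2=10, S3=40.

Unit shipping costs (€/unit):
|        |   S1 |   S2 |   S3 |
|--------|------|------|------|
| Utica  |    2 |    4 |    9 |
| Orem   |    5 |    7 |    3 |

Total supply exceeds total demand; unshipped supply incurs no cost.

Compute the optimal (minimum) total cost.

240

Optimal allocation:
  Utica to S1: 40 units
  Utica to S2: 10 units
  Orem to S3: 40 units
Total cost = €240.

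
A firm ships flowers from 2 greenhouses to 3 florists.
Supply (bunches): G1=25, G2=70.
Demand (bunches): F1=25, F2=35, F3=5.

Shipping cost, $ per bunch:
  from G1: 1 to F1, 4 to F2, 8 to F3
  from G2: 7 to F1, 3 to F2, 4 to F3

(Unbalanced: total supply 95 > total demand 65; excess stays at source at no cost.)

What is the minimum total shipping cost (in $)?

A cheapest plan:
  G1–F1: 25 bunches
  G2–F2: 35 bunches
  G2–F3: 5 bunches
Total cost = $150.

150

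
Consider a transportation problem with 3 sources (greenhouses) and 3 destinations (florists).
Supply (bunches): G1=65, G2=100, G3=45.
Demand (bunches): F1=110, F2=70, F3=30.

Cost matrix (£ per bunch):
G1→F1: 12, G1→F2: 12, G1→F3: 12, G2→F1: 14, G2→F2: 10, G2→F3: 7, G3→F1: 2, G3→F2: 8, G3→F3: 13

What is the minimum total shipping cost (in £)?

1780

Optimal allocation:
  G1->F1: 65 × £12 = £780
  G2->F2: 70 × £10 = £700
  G2->F3: 30 × £7 = £210
  G3->F1: 45 × £2 = £90
Total = 780 + 700 + 210 + 90 = £1780.
(Supply check: G1 ships 65; G2 ships 100; G3 ships 45.)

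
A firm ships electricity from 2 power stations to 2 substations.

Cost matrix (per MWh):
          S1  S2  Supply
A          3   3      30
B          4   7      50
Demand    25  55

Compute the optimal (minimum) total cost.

365

Optimal allocation:
  A->S2: 30 MWh
  B->S1: 25 MWh
  B->S2: 25 MWh
Total cost = 365.
(Supply check: A ships 30; B ships 50.)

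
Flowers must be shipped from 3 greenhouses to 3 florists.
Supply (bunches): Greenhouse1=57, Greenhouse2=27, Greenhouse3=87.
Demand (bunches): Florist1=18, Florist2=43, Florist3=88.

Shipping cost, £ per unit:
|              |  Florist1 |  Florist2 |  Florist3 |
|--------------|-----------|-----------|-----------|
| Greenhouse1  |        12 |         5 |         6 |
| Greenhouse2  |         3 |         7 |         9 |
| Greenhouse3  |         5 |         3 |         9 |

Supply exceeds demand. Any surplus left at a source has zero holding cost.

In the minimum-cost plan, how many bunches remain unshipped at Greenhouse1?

0

An optimal plan:
  Greenhouse1→Florist3: 57 × £6 = £342
  Greenhouse2→Florist1: 18 × £3 = £54
  Greenhouse2→Florist3: 9 × £9 = £81
  Greenhouse3→Florist2: 43 × £3 = £129
  Greenhouse3→Florist3: 22 × £9 = £198
Total cost = £804.
Greenhouse1 ships 57 of its 57, leaving 0.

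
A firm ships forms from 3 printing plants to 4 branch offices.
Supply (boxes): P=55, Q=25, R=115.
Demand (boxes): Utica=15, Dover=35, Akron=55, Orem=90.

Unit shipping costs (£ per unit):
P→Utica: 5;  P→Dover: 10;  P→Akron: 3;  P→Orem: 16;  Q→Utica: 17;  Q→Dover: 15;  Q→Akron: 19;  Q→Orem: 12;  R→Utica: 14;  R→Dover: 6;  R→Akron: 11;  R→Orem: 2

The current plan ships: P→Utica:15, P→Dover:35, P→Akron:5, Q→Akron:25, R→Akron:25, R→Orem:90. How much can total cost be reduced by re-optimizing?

Current plan cost = 15·5 + 35·10 + 5·3 + 25·19 + 25·11 + 90·2 = £1370.
Optimal plan:
  P–Akron: 55 × £3 = £165
  Q–Utica: 15 × £17 = £255
  Q–Dover: 10 × £15 = £150
  R–Dover: 25 × £6 = £150
  R–Orem: 90 × £2 = £180
Optimal cost = £900.
Saving = 1370 − 900 = £470.

470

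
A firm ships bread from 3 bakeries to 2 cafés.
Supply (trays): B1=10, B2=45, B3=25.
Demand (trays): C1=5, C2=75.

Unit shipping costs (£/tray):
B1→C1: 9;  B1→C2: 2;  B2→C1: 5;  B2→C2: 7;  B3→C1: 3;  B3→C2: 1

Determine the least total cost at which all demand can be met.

350

An optimal shipping plan:
  B1->C2: 10 × £2 = £20
  B2->C1: 5 × £5 = £25
  B2->C2: 40 × £7 = £280
  B3->C2: 25 × £1 = £25
Total = 20 + 25 + 280 + 25 = £350.
(Supply check: B1 ships 10; B2 ships 45; B3 ships 25.)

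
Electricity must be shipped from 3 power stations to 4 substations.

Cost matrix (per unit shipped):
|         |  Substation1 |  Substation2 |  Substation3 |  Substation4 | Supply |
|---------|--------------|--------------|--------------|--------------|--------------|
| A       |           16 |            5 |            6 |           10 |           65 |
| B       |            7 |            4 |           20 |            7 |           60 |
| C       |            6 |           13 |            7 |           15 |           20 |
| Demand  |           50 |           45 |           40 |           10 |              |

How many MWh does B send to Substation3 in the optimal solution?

0

Optimal shipments:
  A to Substation2: 25 × 5 = 125
  A to Substation3: 40 × 6 = 240
  B to Substation1: 30 × 7 = 210
  B to Substation2: 20 × 4 = 80
  B to Substation4: 10 × 7 = 70
  C to Substation1: 20 × 6 = 120
Total cost = 845.
The route B→Substation3 is not used.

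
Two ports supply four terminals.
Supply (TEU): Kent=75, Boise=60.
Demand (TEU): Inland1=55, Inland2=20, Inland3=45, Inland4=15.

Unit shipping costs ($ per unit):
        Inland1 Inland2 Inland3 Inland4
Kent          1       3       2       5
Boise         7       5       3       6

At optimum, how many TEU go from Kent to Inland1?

55

Optimal shipments:
  Kent→Inland1: 55 × $1 = $55
  Kent→Inland2: 20 × $3 = $60
  Boise→Inland3: 45 × $3 = $135
  Boise→Inland4: 15 × $6 = $90
Total cost = $340.
So Kent→Inland1 carries 55 TEU.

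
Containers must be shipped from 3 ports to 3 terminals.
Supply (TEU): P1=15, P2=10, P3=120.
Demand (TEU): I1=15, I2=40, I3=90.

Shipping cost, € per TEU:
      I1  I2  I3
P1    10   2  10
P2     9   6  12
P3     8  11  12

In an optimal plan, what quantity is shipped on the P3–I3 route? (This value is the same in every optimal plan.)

Solving gives:
  P1→I2: 15 × €2 = €30
  P2→I2: 10 × €6 = €60
  P3→I1: 15 × €8 = €120
  P3→I2: 15 × €11 = €165
  P3→I3: 90 × €12 = €1080
Total cost = €1455.
So P3→I3 carries 90 TEU.

90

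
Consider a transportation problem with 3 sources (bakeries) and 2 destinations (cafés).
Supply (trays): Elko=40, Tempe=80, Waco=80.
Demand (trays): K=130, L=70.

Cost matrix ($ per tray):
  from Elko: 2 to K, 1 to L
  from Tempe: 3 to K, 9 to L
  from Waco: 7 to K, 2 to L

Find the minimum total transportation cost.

Optimal allocation:
  Elko to K: 40 × $2 = $80
  Tempe to K: 80 × $3 = $240
  Waco to K: 10 × $7 = $70
  Waco to L: 70 × $2 = $140
Total = 80 + 240 + 70 + 140 = $530.

530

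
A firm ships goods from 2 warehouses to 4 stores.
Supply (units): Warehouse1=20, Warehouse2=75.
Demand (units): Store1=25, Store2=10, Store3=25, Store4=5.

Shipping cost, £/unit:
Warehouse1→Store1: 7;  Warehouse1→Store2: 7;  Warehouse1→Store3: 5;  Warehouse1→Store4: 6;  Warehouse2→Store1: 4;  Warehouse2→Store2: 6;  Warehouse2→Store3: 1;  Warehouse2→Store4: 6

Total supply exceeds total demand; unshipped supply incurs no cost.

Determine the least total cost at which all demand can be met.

An optimal shipping plan:
  Warehouse1->Store4: 5 × £6 = £30
  Warehouse2->Store1: 25 × £4 = £100
  Warehouse2->Store2: 10 × £6 = £60
  Warehouse2->Store3: 25 × £1 = £25
Total = 30 + 100 + 60 + 25 = £215.

215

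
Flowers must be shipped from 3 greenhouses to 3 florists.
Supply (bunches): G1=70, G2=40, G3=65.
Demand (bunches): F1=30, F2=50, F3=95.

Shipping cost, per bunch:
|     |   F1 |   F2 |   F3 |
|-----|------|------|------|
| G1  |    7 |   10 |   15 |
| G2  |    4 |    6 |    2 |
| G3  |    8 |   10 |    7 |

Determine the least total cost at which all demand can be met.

1175

A cheapest plan:
  G1 to F1: 30 × 7 = 210
  G1 to F2: 40 × 10 = 400
  G2 to F3: 40 × 2 = 80
  G3 to F2: 10 × 10 = 100
  G3 to F3: 55 × 7 = 385
Total = 210 + 400 + 80 + 100 + 385 = 1175.
(Supply check: G1 ships 70; G2 ships 40; G3 ships 65.)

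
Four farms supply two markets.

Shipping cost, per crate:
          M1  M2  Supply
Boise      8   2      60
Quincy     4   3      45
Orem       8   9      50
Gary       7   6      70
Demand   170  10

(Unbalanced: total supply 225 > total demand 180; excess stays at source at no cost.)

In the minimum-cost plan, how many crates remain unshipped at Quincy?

0

An optimal plan:
  Boise–M1: 5 crates
  Boise–M2: 10 crates
  Quincy–M1: 45 crates
  Orem–M1: 50 crates
  Gary–M1: 70 crates
Total cost = 1130.
Quincy ships 45 of its 45, leaving 0.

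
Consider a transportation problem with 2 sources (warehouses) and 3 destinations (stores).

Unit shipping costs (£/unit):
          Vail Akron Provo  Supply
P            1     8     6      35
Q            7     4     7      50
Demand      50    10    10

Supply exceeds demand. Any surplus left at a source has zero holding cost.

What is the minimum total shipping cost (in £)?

250

One minimum-cost allocation:
  P–Vail: 35 × £1 = £35
  Q–Vail: 15 × £7 = £105
  Q–Akron: 10 × £4 = £40
  Q–Provo: 10 × £7 = £70
Total = 35 + 105 + 40 + 70 = £250.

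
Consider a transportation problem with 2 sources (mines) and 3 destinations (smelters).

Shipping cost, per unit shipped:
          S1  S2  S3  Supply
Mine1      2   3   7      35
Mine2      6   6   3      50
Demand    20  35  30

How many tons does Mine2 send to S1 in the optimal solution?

Optimal shipments:
  Mine1->S1: 20 tons
  Mine1->S2: 15 tons
  Mine2->S2: 20 tons
  Mine2->S3: 30 tons
Total cost = 295.
The route Mine2→S1 is not used.

0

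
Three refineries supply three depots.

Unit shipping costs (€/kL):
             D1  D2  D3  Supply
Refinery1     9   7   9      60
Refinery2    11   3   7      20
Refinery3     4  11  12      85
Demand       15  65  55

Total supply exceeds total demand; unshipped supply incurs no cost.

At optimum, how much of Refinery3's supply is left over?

An optimal plan:
  Refinery1->D2: 45 kL
  Refinery1->D3: 15 kL
  Refinery2->D2: 20 kL
  Refinery3->D1: 15 kL
  Refinery3->D3: 40 kL
Total cost = €1050.
Refinery3 ships 55 of its 85, leaving 30.

30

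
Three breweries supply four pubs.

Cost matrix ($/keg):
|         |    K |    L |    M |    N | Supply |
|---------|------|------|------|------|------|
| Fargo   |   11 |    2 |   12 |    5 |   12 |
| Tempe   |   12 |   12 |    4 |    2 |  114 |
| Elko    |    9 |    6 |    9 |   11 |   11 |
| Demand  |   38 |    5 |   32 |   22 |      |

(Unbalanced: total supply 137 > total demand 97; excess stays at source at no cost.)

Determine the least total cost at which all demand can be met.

Optimal allocation:
  Fargo–K: 7 kegs
  Fargo–L: 5 kegs
  Tempe–K: 20 kegs
  Tempe–M: 32 kegs
  Tempe–N: 22 kegs
  Elko–K: 11 kegs
Total cost = $598.

598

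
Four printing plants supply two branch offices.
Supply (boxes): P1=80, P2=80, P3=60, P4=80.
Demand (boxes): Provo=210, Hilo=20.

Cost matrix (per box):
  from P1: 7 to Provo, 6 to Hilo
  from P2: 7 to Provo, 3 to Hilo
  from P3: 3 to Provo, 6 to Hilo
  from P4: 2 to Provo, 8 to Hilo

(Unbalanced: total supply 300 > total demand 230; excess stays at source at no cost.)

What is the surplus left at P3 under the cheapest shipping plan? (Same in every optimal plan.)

An optimal plan:
  P1→Provo: 10 × 7 = 70
  P2→Provo: 60 × 7 = 420
  P2→Hilo: 20 × 3 = 60
  P3→Provo: 60 × 3 = 180
  P4→Provo: 80 × 2 = 160
Total cost = 890.
P3 ships 60 of its 60, leaving 0.

0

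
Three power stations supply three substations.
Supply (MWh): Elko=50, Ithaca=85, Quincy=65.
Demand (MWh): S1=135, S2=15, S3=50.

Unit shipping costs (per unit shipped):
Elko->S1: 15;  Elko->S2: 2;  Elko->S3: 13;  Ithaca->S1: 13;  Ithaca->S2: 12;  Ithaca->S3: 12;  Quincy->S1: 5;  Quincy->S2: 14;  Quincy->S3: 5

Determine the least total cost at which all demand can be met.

1900

An optimal shipping plan:
  Elko to S2: 15 MWh
  Elko to S3: 35 MWh
  Ithaca to S1: 70 MWh
  Ithaca to S3: 15 MWh
  Quincy to S1: 65 MWh
Total cost = 1900.
(Supply check: Elko ships 50; Ithaca ships 85; Quincy ships 65.)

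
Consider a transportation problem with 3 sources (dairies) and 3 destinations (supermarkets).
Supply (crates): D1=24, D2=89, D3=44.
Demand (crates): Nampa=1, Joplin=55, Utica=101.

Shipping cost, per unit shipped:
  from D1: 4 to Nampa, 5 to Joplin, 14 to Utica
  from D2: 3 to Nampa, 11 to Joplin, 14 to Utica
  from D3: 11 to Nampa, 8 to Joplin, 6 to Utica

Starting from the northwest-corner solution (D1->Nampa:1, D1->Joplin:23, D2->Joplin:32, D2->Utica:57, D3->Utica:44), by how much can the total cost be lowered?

7

Current plan cost = 1·4 + 23·5 + 32·11 + 57·14 + 44·6 = 1533.
Optimal plan:
  D1–Joplin: 24 × 5 = 120
  D2–Nampa: 1 × 3 = 3
  D2–Joplin: 31 × 11 = 341
  D2–Utica: 57 × 14 = 798
  D3–Utica: 44 × 6 = 264
Optimal cost = 1526.
Saving = 1533 − 1526 = 7.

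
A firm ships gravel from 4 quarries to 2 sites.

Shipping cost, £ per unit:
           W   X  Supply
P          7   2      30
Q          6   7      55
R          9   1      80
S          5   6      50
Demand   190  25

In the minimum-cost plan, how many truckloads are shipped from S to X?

0

The minimum-cost plan:
  P->W: 30 × £7 = £210
  Q->W: 55 × £6 = £330
  R->W: 55 × £9 = £495
  R->X: 25 × £1 = £25
  S->W: 50 × £5 = £250
Total cost = £1310.
The route S→X is not used.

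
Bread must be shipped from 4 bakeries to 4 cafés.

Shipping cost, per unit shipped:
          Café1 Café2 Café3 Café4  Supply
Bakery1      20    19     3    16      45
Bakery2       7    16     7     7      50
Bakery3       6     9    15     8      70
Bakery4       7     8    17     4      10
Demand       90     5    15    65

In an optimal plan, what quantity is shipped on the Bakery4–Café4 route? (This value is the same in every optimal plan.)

The minimum-cost plan:
  Bakery1–Café2: 5 × 19 = 95
  Bakery1–Café3: 15 × 3 = 45
  Bakery1–Café4: 25 × 16 = 400
  Bakery2–Café1: 20 × 7 = 140
  Bakery2–Café4: 30 × 7 = 210
  Bakery3–Café1: 70 × 6 = 420
  Bakery4–Café4: 10 × 4 = 40
Total cost = 1350.
So Bakery4→Café4 carries 10 trays.

10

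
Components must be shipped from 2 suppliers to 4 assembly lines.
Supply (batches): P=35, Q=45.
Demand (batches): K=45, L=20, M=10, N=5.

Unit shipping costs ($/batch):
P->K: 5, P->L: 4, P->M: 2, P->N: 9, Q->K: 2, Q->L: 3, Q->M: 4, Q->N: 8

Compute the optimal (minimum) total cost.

One minimum-cost allocation:
  P–L: 20 × $4 = $80
  P–M: 10 × $2 = $20
  P–N: 5 × $9 = $45
  Q–K: 45 × $2 = $90
Total = 80 + 20 + 45 + 90 = $235.

235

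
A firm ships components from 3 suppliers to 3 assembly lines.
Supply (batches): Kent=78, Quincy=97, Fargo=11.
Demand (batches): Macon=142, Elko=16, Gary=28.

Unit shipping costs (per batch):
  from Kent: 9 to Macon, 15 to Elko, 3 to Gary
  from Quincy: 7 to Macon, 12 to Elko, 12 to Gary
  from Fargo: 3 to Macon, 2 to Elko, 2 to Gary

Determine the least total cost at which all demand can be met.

An optimal shipping plan:
  Kent→Macon: 50 × 9 = 450
  Kent→Gary: 28 × 3 = 84
  Quincy→Macon: 92 × 7 = 644
  Quincy→Elko: 5 × 12 = 60
  Fargo→Elko: 11 × 2 = 22
Total = 450 + 84 + 644 + 60 + 22 = 1260.

1260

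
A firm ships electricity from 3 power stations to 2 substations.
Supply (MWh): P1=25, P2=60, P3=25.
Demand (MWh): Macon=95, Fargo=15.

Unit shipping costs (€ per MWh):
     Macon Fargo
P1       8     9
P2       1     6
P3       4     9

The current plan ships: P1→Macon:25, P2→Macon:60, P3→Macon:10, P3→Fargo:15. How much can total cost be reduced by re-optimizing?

Current plan cost = 25·8 + 60·1 + 10·4 + 15·9 = €435.
Optimal plan:
  P1–Macon: 10 MWh
  P1–Fargo: 15 MWh
  P2–Macon: 60 MWh
  P3–Macon: 25 MWh
Optimal cost = €375.
Saving = 435 − 375 = €60.

60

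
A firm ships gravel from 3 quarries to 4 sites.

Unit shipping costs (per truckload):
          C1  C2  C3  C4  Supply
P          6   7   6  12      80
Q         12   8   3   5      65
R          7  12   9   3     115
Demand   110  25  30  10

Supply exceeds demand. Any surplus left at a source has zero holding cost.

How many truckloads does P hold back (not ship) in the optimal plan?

0

Minimum-cost shipments:
  P→C1: 80 × 6 = 480
  Q→C2: 25 × 8 = 200
  Q→C3: 30 × 3 = 90
  R→C1: 30 × 7 = 210
  R→C4: 10 × 3 = 30
Total cost = 1010.
P ships 80 of its 80, leaving 0.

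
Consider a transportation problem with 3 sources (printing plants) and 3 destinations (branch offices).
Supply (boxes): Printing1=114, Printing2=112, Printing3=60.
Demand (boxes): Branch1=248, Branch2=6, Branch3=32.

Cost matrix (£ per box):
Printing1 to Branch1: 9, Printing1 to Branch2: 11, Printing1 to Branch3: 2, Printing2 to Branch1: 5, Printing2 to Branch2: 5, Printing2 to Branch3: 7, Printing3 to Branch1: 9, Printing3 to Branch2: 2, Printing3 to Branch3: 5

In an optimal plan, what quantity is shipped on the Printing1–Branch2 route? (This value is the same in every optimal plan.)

0

Optimal shipments:
  Printing1→Branch1: 82 × £9 = £738
  Printing1→Branch3: 32 × £2 = £64
  Printing2→Branch1: 112 × £5 = £560
  Printing3→Branch1: 54 × £9 = £486
  Printing3→Branch2: 6 × £2 = £12
Total cost = £1860.
The route Printing1→Branch2 is not used.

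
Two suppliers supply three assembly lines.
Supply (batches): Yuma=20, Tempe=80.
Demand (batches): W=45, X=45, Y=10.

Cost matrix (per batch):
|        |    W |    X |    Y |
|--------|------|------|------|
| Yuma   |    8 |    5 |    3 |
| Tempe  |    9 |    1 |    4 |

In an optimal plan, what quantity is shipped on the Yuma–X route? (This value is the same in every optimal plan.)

0

Solving gives:
  Yuma to W: 20 batches
  Tempe to W: 25 batches
  Tempe to X: 45 batches
  Tempe to Y: 10 batches
Total cost = 470.
The route Yuma→X is not used.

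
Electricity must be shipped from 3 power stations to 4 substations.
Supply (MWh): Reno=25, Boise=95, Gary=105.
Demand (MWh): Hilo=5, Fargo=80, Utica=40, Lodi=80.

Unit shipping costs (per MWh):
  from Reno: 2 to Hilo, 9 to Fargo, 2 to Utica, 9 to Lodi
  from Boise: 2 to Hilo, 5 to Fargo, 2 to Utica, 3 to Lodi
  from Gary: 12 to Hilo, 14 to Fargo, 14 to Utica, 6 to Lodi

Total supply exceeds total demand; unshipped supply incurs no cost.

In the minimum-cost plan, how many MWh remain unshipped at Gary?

20

An optimal plan:
  Reno–Utica: 25 MWh
  Boise–Hilo: 5 MWh
  Boise–Fargo: 75 MWh
  Boise–Utica: 15 MWh
  Gary–Fargo: 5 MWh
  Gary–Lodi: 80 MWh
Total cost = 1015.
Gary ships 85 of its 105, leaving 20.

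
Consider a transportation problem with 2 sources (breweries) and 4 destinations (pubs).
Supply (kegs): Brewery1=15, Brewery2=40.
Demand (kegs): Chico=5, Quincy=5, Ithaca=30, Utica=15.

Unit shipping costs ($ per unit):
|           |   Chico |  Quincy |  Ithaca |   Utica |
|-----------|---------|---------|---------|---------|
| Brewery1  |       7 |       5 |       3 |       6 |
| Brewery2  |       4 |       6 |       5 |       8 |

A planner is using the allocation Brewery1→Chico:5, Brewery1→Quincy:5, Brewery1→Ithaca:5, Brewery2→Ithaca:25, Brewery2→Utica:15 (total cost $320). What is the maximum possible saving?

Current plan cost = 5·7 + 5·5 + 5·3 + 25·5 + 15·8 = $320.
Optimal plan:
  Brewery1–Ithaca: 15 × $3 = $45
  Brewery2–Chico: 5 × $4 = $20
  Brewery2–Quincy: 5 × $6 = $30
  Brewery2–Ithaca: 15 × $5 = $75
  Brewery2–Utica: 15 × $8 = $120
Optimal cost = $290.
Saving = 320 − 290 = $30.

30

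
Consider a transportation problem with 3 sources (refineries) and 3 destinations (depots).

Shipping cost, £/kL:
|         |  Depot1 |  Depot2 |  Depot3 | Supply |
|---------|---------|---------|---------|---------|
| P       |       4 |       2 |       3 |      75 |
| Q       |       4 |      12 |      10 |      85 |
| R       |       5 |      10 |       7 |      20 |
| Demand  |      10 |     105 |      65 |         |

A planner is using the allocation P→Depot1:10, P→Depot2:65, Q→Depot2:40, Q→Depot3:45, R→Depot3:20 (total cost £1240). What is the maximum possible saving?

100

Current plan cost = 10·4 + 65·2 + 40·12 + 45·10 + 20·7 = £1240.
Optimal plan:
  P→Depot2: 75 kL
  Q→Depot1: 10 kL
  Q→Depot2: 30 kL
  Q→Depot3: 45 kL
  R→Depot3: 20 kL
Optimal cost = £1140.
Saving = 1240 − 1140 = £100.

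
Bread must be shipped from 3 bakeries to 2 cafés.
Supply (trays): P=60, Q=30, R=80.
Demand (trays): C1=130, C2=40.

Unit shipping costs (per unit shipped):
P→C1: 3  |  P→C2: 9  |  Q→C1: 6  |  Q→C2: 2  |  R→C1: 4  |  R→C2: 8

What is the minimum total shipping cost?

600

One minimum-cost allocation:
  P->C1: 60 × 3 = 180
  Q->C2: 30 × 2 = 60
  R->C1: 70 × 4 = 280
  R->C2: 10 × 8 = 80
Total = 180 + 60 + 280 + 80 = 600.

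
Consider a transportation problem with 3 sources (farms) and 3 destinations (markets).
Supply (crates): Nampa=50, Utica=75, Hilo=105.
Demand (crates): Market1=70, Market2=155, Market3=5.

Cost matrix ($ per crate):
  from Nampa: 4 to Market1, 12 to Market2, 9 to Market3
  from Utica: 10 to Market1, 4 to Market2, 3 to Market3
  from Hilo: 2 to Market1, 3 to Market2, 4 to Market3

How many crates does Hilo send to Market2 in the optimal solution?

85

The minimum-cost plan:
  Nampa–Market1: 50 crates
  Utica–Market2: 70 crates
  Utica–Market3: 5 crates
  Hilo–Market1: 20 crates
  Hilo–Market2: 85 crates
Total cost = $790.
So Hilo→Market2 carries 85 crates.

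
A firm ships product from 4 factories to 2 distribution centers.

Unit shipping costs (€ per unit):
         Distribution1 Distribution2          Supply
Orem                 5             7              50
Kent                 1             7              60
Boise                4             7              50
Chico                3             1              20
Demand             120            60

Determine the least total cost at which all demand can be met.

610

Optimal allocation:
  Orem→Distribution1: 10 × €5 = €50
  Orem→Distribution2: 40 × €7 = €280
  Kent→Distribution1: 60 × €1 = €60
  Boise→Distribution1: 50 × €4 = €200
  Chico→Distribution2: 20 × €1 = €20
Total = 50 + 280 + 60 + 200 + 20 = €610.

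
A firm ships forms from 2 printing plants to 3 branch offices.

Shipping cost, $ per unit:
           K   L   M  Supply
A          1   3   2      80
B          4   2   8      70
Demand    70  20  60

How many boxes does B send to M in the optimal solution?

The minimum-cost plan:
  A–K: 20 boxes
  A–M: 60 boxes
  B–K: 50 boxes
  B–L: 20 boxes
Total cost = $380.
The route B→M is not used.

0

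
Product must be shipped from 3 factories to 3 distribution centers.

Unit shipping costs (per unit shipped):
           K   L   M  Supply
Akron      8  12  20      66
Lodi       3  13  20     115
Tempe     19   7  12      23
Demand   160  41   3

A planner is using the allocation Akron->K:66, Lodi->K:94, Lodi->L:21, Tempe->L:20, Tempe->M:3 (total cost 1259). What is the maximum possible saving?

Current plan cost = 66·8 + 94·3 + 21·13 + 20·7 + 3·12 = 1259.
Optimal plan:
  Akron→K: 45 pallets
  Akron→L: 21 pallets
  Lodi→K: 115 pallets
  Tempe→L: 20 pallets
  Tempe→M: 3 pallets
Optimal cost = 1133.
Saving = 1259 − 1133 = 126.

126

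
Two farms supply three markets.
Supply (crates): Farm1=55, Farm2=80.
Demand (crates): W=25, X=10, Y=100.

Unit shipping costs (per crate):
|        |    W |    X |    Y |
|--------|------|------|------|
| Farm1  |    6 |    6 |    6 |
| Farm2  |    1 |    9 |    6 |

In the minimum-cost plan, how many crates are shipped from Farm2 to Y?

The minimum-cost plan:
  Farm1–X: 10 × 6 = 60
  Farm1–Y: 45 × 6 = 270
  Farm2–W: 25 × 1 = 25
  Farm2–Y: 55 × 6 = 330
Total cost = 685.
So Farm2→Y carries 55 crates.

55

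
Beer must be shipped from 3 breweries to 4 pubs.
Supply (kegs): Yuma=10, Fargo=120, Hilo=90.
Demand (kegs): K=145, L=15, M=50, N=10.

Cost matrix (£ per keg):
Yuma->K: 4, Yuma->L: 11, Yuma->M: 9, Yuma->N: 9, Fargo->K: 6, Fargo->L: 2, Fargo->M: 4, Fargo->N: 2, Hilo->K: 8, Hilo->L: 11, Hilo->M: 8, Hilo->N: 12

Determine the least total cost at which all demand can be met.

One minimum-cost allocation:
  Yuma to K: 10 × £4 = £40
  Fargo to K: 45 × £6 = £270
  Fargo to L: 15 × £2 = £30
  Fargo to M: 50 × £4 = £200
  Fargo to N: 10 × £2 = £20
  Hilo to K: 90 × £8 = £720
Total = 40 + 270 + 30 + 200 + 20 + 720 = £1280.

1280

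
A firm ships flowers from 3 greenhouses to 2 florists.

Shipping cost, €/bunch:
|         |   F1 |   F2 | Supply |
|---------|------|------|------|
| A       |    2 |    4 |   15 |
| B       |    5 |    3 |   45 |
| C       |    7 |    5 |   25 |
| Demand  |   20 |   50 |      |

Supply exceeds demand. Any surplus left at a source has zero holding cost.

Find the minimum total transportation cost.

225

A cheapest plan:
  A→F1: 15 × €2 = €30
  B→F2: 45 × €3 = €135
  C→F1: 5 × €7 = €35
  C→F2: 5 × €5 = €25
Total = 30 + 135 + 35 + 25 = €225.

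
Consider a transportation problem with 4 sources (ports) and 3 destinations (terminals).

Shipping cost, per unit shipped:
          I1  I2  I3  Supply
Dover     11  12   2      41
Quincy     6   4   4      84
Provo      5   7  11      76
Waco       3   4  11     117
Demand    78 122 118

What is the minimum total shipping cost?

1264

Optimal allocation:
  Dover–I3: 41 TEU
  Quincy–I2: 7 TEU
  Quincy–I3: 77 TEU
  Provo–I1: 76 TEU
  Waco–I1: 2 TEU
  Waco–I2: 115 TEU
Total cost = 1264.
(Supply check: Dover ships 41; Quincy ships 84; Provo ships 76; Waco ships 117.)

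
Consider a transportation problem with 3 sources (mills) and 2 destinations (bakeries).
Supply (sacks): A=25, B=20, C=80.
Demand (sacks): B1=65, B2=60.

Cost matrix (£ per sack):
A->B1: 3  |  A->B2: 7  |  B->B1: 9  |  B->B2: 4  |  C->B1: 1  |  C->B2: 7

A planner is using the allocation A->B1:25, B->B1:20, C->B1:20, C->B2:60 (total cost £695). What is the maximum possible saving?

270

Current plan cost = 25·3 + 20·9 + 20·1 + 60·7 = £695.
Optimal plan:
  A->B2: 25 × £7 = £175
  B->B2: 20 × £4 = £80
  C->B1: 65 × £1 = £65
  C->B2: 15 × £7 = £105
Optimal cost = £425.
Saving = 695 − 425 = £270.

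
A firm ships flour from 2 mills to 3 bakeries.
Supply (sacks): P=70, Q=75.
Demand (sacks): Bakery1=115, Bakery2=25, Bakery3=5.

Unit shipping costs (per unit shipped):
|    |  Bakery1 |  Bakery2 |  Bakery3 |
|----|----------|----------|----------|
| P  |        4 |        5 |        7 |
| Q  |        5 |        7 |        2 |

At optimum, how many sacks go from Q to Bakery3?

Optimal shipments:
  P to Bakery1: 45 × 4 = 180
  P to Bakery2: 25 × 5 = 125
  Q to Bakery1: 70 × 5 = 350
  Q to Bakery3: 5 × 2 = 10
Total cost = 665.
So Q→Bakery3 carries 5 sacks.

5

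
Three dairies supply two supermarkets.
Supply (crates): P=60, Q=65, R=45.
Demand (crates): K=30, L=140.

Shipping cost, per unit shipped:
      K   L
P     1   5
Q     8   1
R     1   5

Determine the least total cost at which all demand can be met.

Optimal allocation:
  P->K: 30 crates
  P->L: 30 crates
  Q->L: 65 crates
  R->L: 45 crates
Total cost = 470.

470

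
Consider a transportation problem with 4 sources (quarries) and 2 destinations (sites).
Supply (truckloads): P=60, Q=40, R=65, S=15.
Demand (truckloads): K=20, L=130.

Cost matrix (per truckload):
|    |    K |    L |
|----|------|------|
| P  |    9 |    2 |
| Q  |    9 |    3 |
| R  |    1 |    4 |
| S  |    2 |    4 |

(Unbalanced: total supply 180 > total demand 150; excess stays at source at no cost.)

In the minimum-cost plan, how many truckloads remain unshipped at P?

0

Minimum-cost shipments:
  P→L: 60 × 2 = 120
  Q→L: 40 × 3 = 120
  R→K: 20 × 1 = 20
  R→L: 30 × 4 = 120
Total cost = 380.
P ships 60 of its 60, leaving 0.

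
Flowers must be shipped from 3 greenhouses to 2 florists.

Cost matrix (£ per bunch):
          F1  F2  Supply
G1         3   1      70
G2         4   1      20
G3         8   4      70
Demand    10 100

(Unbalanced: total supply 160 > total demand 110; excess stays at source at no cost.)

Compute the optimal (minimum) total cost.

One minimum-cost allocation:
  G1 to F1: 10 × £3 = £30
  G1 to F2: 60 × £1 = £60
  G2 to F2: 20 × £1 = £20
  G3 to F2: 20 × £4 = £80
Total = 30 + 60 + 20 + 80 = £190.
(Supply check: G1 ships 70; G2 ships 20; G3 ships 20.)

190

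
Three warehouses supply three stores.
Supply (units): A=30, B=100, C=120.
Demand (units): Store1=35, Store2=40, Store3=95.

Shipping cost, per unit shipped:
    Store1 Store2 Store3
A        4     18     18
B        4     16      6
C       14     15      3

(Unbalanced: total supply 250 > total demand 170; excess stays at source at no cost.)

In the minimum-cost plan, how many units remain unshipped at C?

An optimal plan:
  B→Store1: 35 units
  B→Store2: 15 units
  C→Store2: 25 units
  C→Store3: 95 units
Total cost = 1040.
C ships 120 of its 120, leaving 0.

0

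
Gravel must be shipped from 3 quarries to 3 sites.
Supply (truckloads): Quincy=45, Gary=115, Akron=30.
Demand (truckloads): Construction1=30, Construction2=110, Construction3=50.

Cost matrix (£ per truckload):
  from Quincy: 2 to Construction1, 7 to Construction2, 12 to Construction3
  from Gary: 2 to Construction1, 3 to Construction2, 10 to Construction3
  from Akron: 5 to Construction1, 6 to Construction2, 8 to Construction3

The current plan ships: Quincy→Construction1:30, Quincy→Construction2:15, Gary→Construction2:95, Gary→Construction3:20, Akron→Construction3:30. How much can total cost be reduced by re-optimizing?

Current plan cost = 30·2 + 15·7 + 95·3 + 20·10 + 30·8 = £890.
Optimal plan:
  Quincy→Construction1: 30 × £2 = £60
  Quincy→Construction3: 15 × £12 = £180
  Gary→Construction2: 110 × £3 = £330
  Gary→Construction3: 5 × £10 = £50
  Akron→Construction3: 30 × £8 = £240
Optimal cost = £860.
Saving = 890 − 860 = £30.

30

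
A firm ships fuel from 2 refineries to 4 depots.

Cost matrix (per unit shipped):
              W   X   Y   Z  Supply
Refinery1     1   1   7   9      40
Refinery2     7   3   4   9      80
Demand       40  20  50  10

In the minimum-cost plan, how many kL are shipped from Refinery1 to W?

40

The minimum-cost plan:
  Refinery1 to W: 40 × 1 = 40
  Refinery2 to X: 20 × 3 = 60
  Refinery2 to Y: 50 × 4 = 200
  Refinery2 to Z: 10 × 9 = 90
Total cost = 390.
So Refinery1→W carries 40 kL.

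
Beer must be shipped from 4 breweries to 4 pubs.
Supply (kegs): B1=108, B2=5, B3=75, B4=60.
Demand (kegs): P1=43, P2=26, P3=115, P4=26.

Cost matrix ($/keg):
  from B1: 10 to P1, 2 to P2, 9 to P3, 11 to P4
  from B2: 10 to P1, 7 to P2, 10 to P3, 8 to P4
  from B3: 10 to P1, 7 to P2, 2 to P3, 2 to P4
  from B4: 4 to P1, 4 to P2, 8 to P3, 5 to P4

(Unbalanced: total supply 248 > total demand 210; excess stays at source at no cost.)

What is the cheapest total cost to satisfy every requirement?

895

An optimal shipping plan:
  B1–P2: 26 × $2 = $52
  B1–P3: 44 × $9 = $396
  B2–P4: 5 × $8 = $40
  B3–P3: 71 × $2 = $142
  B3–P4: 4 × $2 = $8
  B4–P1: 43 × $4 = $172
  B4–P4: 17 × $5 = $85
Total = 52 + 396 + 40 + 142 + 8 + 172 + 85 = $895.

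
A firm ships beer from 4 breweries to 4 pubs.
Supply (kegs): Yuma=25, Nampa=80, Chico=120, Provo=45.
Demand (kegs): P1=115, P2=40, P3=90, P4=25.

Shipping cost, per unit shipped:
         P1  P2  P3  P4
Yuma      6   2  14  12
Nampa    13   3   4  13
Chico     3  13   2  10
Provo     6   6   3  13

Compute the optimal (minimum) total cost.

A cheapest plan:
  Yuma->P2: 25 × 2 = 50
  Nampa->P2: 15 × 3 = 45
  Nampa->P3: 45 × 4 = 180
  Nampa->P4: 20 × 13 = 260
  Chico->P1: 115 × 3 = 345
  Chico->P4: 5 × 10 = 50
  Provo->P3: 45 × 3 = 135
Total = 50 + 45 + 180 + 260 + 345 + 50 + 135 = 1065.
(Supply check: Yuma ships 25; Nampa ships 80; Chico ships 120; Provo ships 45.)

1065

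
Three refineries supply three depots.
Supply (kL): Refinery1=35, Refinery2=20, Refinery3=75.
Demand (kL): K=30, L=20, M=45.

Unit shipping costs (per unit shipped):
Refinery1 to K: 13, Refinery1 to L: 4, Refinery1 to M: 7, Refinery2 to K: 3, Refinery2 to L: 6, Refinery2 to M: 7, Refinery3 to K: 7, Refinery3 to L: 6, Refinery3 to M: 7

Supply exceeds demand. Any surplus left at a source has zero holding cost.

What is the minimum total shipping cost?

A cheapest plan:
  Refinery1–L: 20 × 4 = 80
  Refinery2–K: 20 × 3 = 60
  Refinery3–K: 10 × 7 = 70
  Refinery3–M: 45 × 7 = 315
Total = 80 + 60 + 70 + 315 = 525.

525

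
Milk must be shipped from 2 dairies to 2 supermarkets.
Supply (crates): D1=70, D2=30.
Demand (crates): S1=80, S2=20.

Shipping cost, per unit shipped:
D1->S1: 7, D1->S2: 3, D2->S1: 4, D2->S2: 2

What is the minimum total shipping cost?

530

An optimal shipping plan:
  D1 to S1: 50 × 7 = 350
  D1 to S2: 20 × 3 = 60
  D2 to S1: 30 × 4 = 120
Total = 350 + 60 + 120 = 530.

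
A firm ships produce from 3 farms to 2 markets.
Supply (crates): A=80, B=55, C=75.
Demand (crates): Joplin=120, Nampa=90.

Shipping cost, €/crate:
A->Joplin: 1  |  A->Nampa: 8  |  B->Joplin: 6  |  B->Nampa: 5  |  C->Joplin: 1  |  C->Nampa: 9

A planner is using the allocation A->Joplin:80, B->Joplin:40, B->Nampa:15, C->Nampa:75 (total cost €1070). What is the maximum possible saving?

Current plan cost = 80·1 + 40·6 + 15·5 + 75·9 = €1070.
Optimal plan:
  A->Joplin: 45 × €1 = €45
  A->Nampa: 35 × €8 = €280
  B->Nampa: 55 × €5 = €275
  C->Joplin: 75 × €1 = €75
Optimal cost = €675.
Saving = 1070 − 675 = €395.

395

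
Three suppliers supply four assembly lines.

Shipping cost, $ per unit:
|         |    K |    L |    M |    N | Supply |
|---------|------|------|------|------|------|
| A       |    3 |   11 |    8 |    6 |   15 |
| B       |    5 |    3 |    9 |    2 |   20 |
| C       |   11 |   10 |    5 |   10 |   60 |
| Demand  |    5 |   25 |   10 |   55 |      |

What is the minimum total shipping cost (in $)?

665

One minimum-cost allocation:
  A->K: 5 batches
  A->N: 10 batches
  B->N: 20 batches
  C->L: 25 batches
  C->M: 10 batches
  C->N: 25 batches
Total cost = $665.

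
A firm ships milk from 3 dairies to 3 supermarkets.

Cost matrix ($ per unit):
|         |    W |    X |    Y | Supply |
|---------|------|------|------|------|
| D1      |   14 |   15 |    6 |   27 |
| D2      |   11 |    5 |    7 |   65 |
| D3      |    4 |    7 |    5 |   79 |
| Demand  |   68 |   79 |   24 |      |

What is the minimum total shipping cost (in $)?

One minimum-cost allocation:
  D1 to X: 3 × $15 = $45
  D1 to Y: 24 × $6 = $144
  D2 to X: 65 × $5 = $325
  D3 to W: 68 × $4 = $272
  D3 to X: 11 × $7 = $77
Total = 45 + 144 + 325 + 272 + 77 = $863.

863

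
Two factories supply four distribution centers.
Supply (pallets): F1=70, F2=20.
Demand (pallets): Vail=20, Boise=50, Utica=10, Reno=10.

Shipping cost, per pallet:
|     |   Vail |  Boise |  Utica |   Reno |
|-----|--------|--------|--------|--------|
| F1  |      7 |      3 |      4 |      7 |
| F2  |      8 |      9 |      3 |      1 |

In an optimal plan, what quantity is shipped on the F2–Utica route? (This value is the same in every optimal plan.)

10

Optimal shipments:
  F1->Vail: 20 × 7 = 140
  F1->Boise: 50 × 3 = 150
  F2->Utica: 10 × 3 = 30
  F2->Reno: 10 × 1 = 10
Total cost = 330.
So F2→Utica carries 10 pallets.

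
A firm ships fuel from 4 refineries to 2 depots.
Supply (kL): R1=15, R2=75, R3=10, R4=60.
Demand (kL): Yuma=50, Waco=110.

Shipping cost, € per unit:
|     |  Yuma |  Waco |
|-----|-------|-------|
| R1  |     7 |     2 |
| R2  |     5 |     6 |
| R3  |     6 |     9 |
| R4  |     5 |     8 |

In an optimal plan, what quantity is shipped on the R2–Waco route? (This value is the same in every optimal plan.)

75

The minimum-cost plan:
  R1 to Waco: 15 kL
  R2 to Waco: 75 kL
  R3 to Waco: 10 kL
  R4 to Yuma: 50 kL
  R4 to Waco: 10 kL
Total cost = €900.
So R2→Waco carries 75 kL.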